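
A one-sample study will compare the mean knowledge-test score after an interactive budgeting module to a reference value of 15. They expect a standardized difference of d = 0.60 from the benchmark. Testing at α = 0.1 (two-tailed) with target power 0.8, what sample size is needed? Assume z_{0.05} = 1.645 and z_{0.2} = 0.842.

n = 18

For a one-sample test: n = ((z_{α/2} + z_β) / d)².
z_{α/2} + z_β = 1.645 + 0.842 = 2.487.
n = (2.487 / 0.60)² = 4.145² = 17.18.
Round up.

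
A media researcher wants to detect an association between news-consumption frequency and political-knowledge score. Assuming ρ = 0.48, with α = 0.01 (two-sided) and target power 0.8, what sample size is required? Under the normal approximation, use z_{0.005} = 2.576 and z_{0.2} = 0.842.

Fisher's z: C = ½·ln((1+r)/(1−r)) = ½·ln(2.8462) = 0.5230.
n = ((z_{α/2} + z_β)/C)² + 3.
(2.576 + 0.842) / 0.5230 = 3.418 / 0.5230 = 6.535.
n = 6.535² + 3 = 42.71 + 3 = 45.7.
Round up.

n = 46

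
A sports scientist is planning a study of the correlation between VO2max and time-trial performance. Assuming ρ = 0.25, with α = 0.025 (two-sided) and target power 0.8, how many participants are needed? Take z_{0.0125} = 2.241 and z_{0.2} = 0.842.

n = 149

Fisher's z: C = ½·ln((1+r)/(1−r)) = ½·ln(1.6667) = 0.2554.
n = ((z_{α/2} + z_β)/C)² + 3.
(2.241 + 0.842) / 0.2554 = 3.083 / 0.2554 = 12.071.
n = 12.071² + 3 = 145.72 + 3 = 148.7.
Round up.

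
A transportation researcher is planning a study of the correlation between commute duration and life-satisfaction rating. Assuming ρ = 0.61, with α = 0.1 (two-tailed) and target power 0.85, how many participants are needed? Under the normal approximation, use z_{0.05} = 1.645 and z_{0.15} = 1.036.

n = 18

Fisher's z: C = ½·ln((1+r)/(1−r)) = ½·ln(4.1282) = 0.7089.
n = ((z_{α/2} + z_β)/C)² + 3.
(1.645 + 1.036) / 0.7089 = 2.681 / 0.7089 = 3.782.
n = 3.782² + 3 = 14.30 + 3 = 17.3.
Round up.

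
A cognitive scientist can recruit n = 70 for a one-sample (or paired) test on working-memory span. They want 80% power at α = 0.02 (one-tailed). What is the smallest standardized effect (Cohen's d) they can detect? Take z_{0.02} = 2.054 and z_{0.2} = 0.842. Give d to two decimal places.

d_min ≈ 0.35

For a single sample (or paired design) of n = 70: d_min = (z_{α} + z_β)/√n.
z-sum = 2.054 + 0.842 = 2.896.
d_min = 2.896 / √70 = 2.896 / 8.367 = 0.346.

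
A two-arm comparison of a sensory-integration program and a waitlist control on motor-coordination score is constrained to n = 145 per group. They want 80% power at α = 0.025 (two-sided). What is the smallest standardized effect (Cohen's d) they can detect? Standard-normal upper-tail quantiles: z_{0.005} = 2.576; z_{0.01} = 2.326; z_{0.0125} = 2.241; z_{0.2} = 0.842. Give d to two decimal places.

For two independent groups of n = 145 each: d_min = (z_{α/2} + z_β)·√(2/n).
z-sum = 2.241 + 0.842 = 3.083.
d_min = 3.083 × √(2/145) = 3.083 × 0.1174 = 0.362.

d_min ≈ 0.36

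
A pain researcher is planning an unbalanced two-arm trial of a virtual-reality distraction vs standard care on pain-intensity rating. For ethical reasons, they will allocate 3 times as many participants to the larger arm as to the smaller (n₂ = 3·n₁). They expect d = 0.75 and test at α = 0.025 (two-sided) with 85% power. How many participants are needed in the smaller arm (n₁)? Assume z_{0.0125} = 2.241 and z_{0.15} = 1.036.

n₁ = 26

With allocation ratio k = n₂/n₁ = 3, Var(x̄₁−x̄₂) = σ²(1/n₁ + 1/(k·n₁)) = σ²·(k+1)/(k·n₁).
So n₁ = (1 + 1/k)·((z_{α/2} + z_β)/d)² = 1.333 × (3.277/0.75)².
n₁ = 1.333 × 19.09 = 25.5.
Round up: n₁ = 26, giving n₂ = 3 × 26 = 78.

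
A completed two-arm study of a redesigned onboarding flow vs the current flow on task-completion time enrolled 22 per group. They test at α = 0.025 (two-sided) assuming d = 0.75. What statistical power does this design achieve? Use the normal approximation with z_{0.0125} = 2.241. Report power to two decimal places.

power ≈ 0.60

For two equal groups, power = Φ(d·√(n/2) − z_{α/2}).
d·√(n/2) = 0.75 × √(22/2) = 0.75 × 3.317 = 2.487.
z_β = 2.487 − 2.241 = 0.246.
Power = Φ(0.246) = 0.597.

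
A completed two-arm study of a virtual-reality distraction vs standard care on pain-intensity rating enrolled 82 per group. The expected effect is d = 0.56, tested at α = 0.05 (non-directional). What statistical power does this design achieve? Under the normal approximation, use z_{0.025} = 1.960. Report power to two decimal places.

power ≈ 0.95

For two equal groups, power = Φ(d·√(n/2) − z_{α/2}).
d·√(n/2) = 0.56 × √(82/2) = 0.56 × 6.403 = 3.586.
z_β = 3.586 − 1.960 = 1.626.
Power = Φ(1.626) = 0.948.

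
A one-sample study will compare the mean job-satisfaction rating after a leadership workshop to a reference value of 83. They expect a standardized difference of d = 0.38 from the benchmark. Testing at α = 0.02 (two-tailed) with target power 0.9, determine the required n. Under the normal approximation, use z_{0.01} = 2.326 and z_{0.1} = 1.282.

n = 91

For a one-sample test: n = ((z_{α/2} + z_β) / d)².
z_{α/2} + z_β = 2.326 + 1.282 = 3.608.
n = (3.608 / 0.38)² = 9.495² = 90.15.
Round up.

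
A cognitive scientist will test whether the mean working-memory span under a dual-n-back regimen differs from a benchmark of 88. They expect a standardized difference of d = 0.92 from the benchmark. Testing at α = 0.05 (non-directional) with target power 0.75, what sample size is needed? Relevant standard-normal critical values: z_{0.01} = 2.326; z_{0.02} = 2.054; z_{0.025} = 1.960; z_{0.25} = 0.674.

n = 9

For a one-sample test: n = ((z_{α/2} + z_β) / d)².
z_{α/2} + z_β = 1.960 + 0.674 = 2.634.
n = (2.634 / 0.92)² = 2.863² = 8.20.
Round up.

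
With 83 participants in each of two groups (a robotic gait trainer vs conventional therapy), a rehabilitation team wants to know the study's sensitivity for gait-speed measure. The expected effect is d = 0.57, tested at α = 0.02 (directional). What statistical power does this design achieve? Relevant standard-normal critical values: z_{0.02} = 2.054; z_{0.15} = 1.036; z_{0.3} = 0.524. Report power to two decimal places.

power ≈ 0.95

For two equal groups, power = Φ(d·√(n/2) − z_{α}).
d·√(n/2) = 0.57 × √(83/2) = 0.57 × 6.442 = 3.672.
z_β = 3.672 − 2.054 = 1.618.
Power = Φ(1.618) = 0.947.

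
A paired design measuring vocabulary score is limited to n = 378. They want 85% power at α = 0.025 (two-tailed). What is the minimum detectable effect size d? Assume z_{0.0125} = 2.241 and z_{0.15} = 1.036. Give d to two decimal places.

d_min ≈ 0.17

For a single sample (or paired design) of n = 378: d_min = (z_{α/2} + z_β)/√n.
z-sum = 2.241 + 1.036 = 3.277.
d_min = 3.277 / √378 = 3.277 / 19.442 = 0.169.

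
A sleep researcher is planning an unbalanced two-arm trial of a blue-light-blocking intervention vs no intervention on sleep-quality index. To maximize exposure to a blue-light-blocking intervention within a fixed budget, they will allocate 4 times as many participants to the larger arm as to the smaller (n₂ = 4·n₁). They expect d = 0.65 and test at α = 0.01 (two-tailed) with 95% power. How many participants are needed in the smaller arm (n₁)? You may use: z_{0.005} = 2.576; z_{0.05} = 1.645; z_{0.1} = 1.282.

n₁ = 53

With allocation ratio k = n₂/n₁ = 4, Var(x̄₁−x̄₂) = σ²(1/n₁ + 1/(k·n₁)) = σ²·(k+1)/(k·n₁).
So n₁ = (1 + 1/k)·((z_{α/2} + z_β)/d)² = 1.250 × (4.221/0.65)².
n₁ = 1.250 × 42.17 = 52.7.
Round up: n₁ = 53, giving n₂ = 4 × 53 = 212.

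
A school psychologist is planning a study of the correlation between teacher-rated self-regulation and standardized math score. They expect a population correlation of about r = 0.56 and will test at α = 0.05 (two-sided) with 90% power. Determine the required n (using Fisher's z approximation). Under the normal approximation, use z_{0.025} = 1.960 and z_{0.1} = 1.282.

n = 30

Fisher's z: C = ½·ln((1+r)/(1−r)) = ½·ln(3.5455) = 0.6328.
n = ((z_{α/2} + z_β)/C)² + 3.
(1.960 + 1.282) / 0.6328 = 3.242 / 0.6328 = 5.123.
n = 5.123² + 3 = 26.25 + 3 = 29.2.
Round up.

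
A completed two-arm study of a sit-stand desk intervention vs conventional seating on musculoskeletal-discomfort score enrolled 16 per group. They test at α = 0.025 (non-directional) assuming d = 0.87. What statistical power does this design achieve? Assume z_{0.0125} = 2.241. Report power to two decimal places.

power ≈ 0.59

For two equal groups, power = Φ(d·√(n/2) − z_{α/2}).
d·√(n/2) = 0.87 × √(16/2) = 0.87 × 2.828 = 2.461.
z_β = 2.461 − 2.241 = 0.220.
Power = Φ(0.220) = 0.587.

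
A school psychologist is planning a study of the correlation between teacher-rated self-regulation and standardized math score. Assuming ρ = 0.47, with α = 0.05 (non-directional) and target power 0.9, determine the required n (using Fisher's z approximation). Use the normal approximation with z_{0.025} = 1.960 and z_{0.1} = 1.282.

Fisher's z: C = ½·ln((1+r)/(1−r)) = ½·ln(2.7736) = 0.5101.
n = ((z_{α/2} + z_β)/C)² + 3.
(1.960 + 1.282) / 0.5101 = 3.242 / 0.5101 = 6.356.
n = 6.356² + 3 = 40.39 + 3 = 43.4.
Round up.

n = 44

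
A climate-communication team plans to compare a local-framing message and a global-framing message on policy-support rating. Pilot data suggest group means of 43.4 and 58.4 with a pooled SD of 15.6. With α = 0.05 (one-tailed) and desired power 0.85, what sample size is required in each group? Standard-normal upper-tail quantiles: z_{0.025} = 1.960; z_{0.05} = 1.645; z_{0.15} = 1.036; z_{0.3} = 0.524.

Cohen's d = |M₁ − M₂| / SD_pooled = |43.4 − 58.4| / 15.6 = 15.0 / 15.6 = 0.962.
For two independent groups with equal n: n = 2·((z_{α} + z_β) / d)².
z_{α} + z_β = 1.645 + 1.036 = 2.681.
n = 2 × (2.681 / 0.962)² = 2 × 2.787² = 2 × 7.77 = 15.5.
Round up to the next whole participant.

n = 16 per group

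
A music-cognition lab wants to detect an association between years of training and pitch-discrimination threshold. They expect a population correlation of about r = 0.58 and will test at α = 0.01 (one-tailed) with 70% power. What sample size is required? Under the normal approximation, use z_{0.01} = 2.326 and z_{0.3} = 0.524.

Fisher's z: C = ½·ln((1+r)/(1−r)) = ½·ln(3.7619) = 0.6625.
n = ((z_{α} + z_β)/C)² + 3.
(2.326 + 0.524) / 0.6625 = 2.850 / 0.6625 = 4.302.
n = 4.302² + 3 = 18.51 + 3 = 21.5.
Round up.

n = 22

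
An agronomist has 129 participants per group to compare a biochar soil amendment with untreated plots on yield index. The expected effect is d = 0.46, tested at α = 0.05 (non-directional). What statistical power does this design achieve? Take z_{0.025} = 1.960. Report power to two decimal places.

power ≈ 0.96

For two equal groups, power = Φ(d·√(n/2) − z_{α/2}).
d·√(n/2) = 0.46 × √(129/2) = 0.46 × 8.031 = 3.694.
z_β = 3.694 − 1.960 = 1.734.
Power = Φ(1.734) = 0.959.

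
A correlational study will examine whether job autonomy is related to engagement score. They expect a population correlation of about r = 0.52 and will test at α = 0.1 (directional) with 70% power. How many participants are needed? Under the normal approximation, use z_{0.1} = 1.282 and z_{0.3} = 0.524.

Fisher's z: C = ½·ln((1+r)/(1−r)) = ½·ln(3.1667) = 0.5763.
n = ((z_{α} + z_β)/C)² + 3.
(1.282 + 0.524) / 0.5763 = 1.806 / 0.5763 = 3.134.
n = 3.134² + 3 = 9.82 + 3 = 12.8.
Round up.

n = 13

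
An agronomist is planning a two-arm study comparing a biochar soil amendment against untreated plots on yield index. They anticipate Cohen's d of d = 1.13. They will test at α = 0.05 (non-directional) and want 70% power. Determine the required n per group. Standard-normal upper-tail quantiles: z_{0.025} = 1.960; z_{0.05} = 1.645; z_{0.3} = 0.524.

For two independent groups with equal n: n = 2·((z_{α/2} + z_β) / d)².
z_{α/2} + z_β = 1.960 + 0.524 = 2.484.
n = 2 × (2.484 / 1.13)² = 2 × 2.198² = 2 × 4.83 = 9.7.
Round up to the next whole participant.

n = 10 per group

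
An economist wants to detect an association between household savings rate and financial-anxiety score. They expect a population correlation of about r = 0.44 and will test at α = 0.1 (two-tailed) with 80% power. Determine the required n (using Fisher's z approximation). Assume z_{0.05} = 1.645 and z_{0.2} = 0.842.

Fisher's z: C = ½·ln((1+r)/(1−r)) = ½·ln(2.5714) = 0.4722.
n = ((z_{α/2} + z_β)/C)² + 3.
(1.645 + 0.842) / 0.4722 = 2.487 / 0.4722 = 5.267.
n = 5.267² + 3 = 27.74 + 3 = 30.7.
Round up.

n = 31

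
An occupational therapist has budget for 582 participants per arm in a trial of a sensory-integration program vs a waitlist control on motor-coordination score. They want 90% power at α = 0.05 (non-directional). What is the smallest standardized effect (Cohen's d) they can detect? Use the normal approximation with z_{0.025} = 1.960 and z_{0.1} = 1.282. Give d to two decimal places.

d_min ≈ 0.19

For two independent groups of n = 582 each: d_min = (z_{α/2} + z_β)·√(2/n).
z-sum = 1.960 + 1.282 = 3.242.
d_min = 3.242 × √(2/582) = 3.242 × 0.0586 = 0.190.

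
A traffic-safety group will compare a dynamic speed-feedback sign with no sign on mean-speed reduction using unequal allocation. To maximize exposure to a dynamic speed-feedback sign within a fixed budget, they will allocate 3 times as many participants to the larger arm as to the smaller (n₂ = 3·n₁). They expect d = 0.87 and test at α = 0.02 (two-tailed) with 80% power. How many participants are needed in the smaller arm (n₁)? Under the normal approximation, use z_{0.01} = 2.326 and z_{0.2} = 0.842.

With allocation ratio k = n₂/n₁ = 3, Var(x̄₁−x̄₂) = σ²(1/n₁ + 1/(k·n₁)) = σ²·(k+1)/(k·n₁).
So n₁ = (1 + 1/k)·((z_{α/2} + z_β)/d)² = 1.333 × (3.168/0.87)².
n₁ = 1.333 × 13.26 = 17.7.
Round up: n₁ = 18, giving n₂ = 3 × 18 = 54.

n₁ = 18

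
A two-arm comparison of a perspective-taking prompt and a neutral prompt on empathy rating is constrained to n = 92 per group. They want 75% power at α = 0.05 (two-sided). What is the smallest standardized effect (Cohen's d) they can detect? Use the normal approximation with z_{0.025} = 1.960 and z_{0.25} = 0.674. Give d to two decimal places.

For two independent groups of n = 92 each: d_min = (z_{α/2} + z_β)·√(2/n).
z-sum = 1.960 + 0.674 = 2.634.
d_min = 2.634 × √(2/92) = 2.634 × 0.1474 = 0.388.

d_min ≈ 0.39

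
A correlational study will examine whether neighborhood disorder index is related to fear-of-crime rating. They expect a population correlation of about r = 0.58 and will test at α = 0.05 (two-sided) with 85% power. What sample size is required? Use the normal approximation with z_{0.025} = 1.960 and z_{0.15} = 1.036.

Fisher's z: C = ½·ln((1+r)/(1−r)) = ½·ln(3.7619) = 0.6625.
n = ((z_{α/2} + z_β)/C)² + 3.
(1.960 + 1.036) / 0.6625 = 2.996 / 0.6625 = 4.522.
n = 4.522² + 3 = 20.45 + 3 = 23.5.
Round up.

n = 24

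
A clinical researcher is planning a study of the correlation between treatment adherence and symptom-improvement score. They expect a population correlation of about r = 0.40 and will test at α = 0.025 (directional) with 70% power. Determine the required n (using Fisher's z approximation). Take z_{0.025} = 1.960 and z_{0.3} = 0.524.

Fisher's z: C = ½·ln((1+r)/(1−r)) = ½·ln(2.3333) = 0.4236.
n = ((z_{α} + z_β)/C)² + 3.
(1.960 + 0.524) / 0.4236 = 2.484 / 0.4236 = 5.864.
n = 5.864² + 3 = 34.39 + 3 = 37.4.
Round up.

n = 38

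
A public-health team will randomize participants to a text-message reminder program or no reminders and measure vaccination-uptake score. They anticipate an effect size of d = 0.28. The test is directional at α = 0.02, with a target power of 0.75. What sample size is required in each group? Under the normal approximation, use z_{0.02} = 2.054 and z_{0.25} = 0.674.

For two independent groups with equal n: n = 2·((z_{α} + z_β) / d)².
z_{α} + z_β = 2.054 + 0.674 = 2.728.
n = 2 × (2.728 / 0.28)² = 2 × 9.743² = 2 × 94.92 = 189.8.
Round up to the next whole participant.

n = 190 per group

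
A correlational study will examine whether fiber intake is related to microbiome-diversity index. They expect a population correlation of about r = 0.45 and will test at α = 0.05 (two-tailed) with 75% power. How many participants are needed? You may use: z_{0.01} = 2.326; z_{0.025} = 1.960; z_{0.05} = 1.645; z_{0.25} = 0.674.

n = 33

Fisher's z: C = ½·ln((1+r)/(1−r)) = ½·ln(2.6364) = 0.4847.
n = ((z_{α/2} + z_β)/C)² + 3.
(1.960 + 0.674) / 0.4847 = 2.634 / 0.4847 = 5.434.
n = 5.434² + 3 = 29.53 + 3 = 32.5.
Round up.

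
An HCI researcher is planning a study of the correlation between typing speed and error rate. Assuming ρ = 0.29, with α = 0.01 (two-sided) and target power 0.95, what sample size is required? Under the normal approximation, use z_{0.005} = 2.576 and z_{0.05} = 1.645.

n = 203

Fisher's z: C = ½·ln((1+r)/(1−r)) = ½·ln(1.8169) = 0.2986.
n = ((z_{α/2} + z_β)/C)² + 3.
(2.576 + 1.645) / 0.2986 = 4.221 / 0.2986 = 14.136.
n = 14.136² + 3 = 199.83 + 3 = 202.8.
Round up.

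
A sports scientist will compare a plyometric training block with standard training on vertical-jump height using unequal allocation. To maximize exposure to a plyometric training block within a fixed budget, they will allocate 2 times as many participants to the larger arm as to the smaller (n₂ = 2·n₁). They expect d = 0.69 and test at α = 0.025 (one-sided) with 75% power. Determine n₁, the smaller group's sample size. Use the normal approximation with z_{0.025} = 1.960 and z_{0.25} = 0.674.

With allocation ratio k = n₂/n₁ = 2, Var(x̄₁−x̄₂) = σ²(1/n₁ + 1/(k·n₁)) = σ²·(k+1)/(k·n₁).
So n₁ = (1 + 1/k)·((z_{α} + z_β)/d)² = 1.500 × (2.634/0.69)².
n₁ = 1.500 × 14.57 = 21.9.
Round up: n₁ = 22, giving n₂ = 2 × 22 = 44.

n₁ = 22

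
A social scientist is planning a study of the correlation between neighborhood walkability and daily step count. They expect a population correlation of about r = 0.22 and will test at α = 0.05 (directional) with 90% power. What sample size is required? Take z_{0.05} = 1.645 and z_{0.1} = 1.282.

n = 175

Fisher's z: C = ½·ln((1+r)/(1−r)) = ½·ln(1.5641) = 0.2237.
n = ((z_{α} + z_β)/C)² + 3.
(1.645 + 1.282) / 0.2237 = 2.927 / 0.2237 = 13.084.
n = 13.084² + 3 = 171.20 + 3 = 174.2.
Round up.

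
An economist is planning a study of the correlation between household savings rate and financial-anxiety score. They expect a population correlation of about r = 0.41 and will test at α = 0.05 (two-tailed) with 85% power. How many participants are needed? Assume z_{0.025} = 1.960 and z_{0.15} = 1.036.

Fisher's z: C = ½·ln((1+r)/(1−r)) = ½·ln(2.3898) = 0.4356.
n = ((z_{α/2} + z_β)/C)² + 3.
(1.960 + 1.036) / 0.4356 = 2.996 / 0.4356 = 6.878.
n = 6.878² + 3 = 47.31 + 3 = 50.3.
Round up.

n = 51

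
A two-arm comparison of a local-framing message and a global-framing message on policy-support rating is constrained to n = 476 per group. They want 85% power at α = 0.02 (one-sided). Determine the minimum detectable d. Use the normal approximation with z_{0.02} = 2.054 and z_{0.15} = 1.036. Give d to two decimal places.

For two independent groups of n = 476 each: d_min = (z_{α} + z_β)·√(2/n).
z-sum = 2.054 + 1.036 = 3.090.
d_min = 3.090 × √(2/476) = 3.090 × 0.0648 = 0.200.

d_min ≈ 0.20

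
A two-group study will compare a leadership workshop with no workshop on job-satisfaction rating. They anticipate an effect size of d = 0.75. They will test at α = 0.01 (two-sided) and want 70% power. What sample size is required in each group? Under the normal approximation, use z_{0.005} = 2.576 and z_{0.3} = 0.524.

For two independent groups with equal n: n = 2·((z_{α/2} + z_β) / d)².
z_{α/2} + z_β = 2.576 + 0.524 = 3.100.
n = 2 × (3.100 / 0.75)² = 2 × 4.133² = 2 × 17.08 = 34.2.
Round up to the next whole participant.

n = 35 per group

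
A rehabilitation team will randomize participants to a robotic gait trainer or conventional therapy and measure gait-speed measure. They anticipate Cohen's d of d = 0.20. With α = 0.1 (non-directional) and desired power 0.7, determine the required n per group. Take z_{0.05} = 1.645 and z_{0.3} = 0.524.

n = 236 per group

For two independent groups with equal n: n = 2·((z_{α/2} + z_β) / d)².
z_{α/2} + z_β = 1.645 + 0.524 = 2.169.
n = 2 × (2.169 / 0.20)² = 2 × 10.845² = 2 × 117.61 = 235.2.
Round up to the next whole participant.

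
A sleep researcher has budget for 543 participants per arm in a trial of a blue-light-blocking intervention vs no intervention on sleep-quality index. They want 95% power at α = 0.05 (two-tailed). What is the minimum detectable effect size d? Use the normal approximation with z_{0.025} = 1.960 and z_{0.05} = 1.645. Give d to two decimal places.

d_min ≈ 0.22

For two independent groups of n = 543 each: d_min = (z_{α/2} + z_β)·√(2/n).
z-sum = 1.960 + 1.645 = 3.605.
d_min = 3.605 × √(2/543) = 3.605 × 0.0607 = 0.219.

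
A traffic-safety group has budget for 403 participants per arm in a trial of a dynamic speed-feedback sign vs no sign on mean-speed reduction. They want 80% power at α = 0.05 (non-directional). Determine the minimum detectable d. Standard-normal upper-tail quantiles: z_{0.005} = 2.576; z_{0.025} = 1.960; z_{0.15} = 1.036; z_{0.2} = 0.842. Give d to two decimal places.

For two independent groups of n = 403 each: d_min = (z_{α/2} + z_β)·√(2/n).
z-sum = 1.960 + 0.842 = 2.802.
d_min = 2.802 × √(2/403) = 2.802 × 0.0704 = 0.197.

d_min ≈ 0.20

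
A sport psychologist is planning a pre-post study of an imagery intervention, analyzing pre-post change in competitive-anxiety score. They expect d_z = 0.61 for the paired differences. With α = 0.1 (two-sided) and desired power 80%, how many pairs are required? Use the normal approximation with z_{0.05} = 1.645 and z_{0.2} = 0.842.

For a paired (one-sample on differences) test: n = ((z_{α/2} + z_β) / d)².
z_{α/2} + z_β = 1.645 + 0.842 = 2.487.
n = (2.487 / 0.61)² = 4.077² = 16.62.
Round up.

n = 17 pairs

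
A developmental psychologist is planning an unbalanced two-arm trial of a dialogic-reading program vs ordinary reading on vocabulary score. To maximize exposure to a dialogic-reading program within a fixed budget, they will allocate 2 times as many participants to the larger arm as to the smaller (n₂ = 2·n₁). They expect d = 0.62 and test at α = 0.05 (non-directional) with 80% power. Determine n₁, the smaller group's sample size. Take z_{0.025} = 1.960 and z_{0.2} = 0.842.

n₁ = 31

With allocation ratio k = n₂/n₁ = 2, Var(x̄₁−x̄₂) = σ²(1/n₁ + 1/(k·n₁)) = σ²·(k+1)/(k·n₁).
So n₁ = (1 + 1/k)·((z_{α/2} + z_β)/d)² = 1.500 × (2.802/0.62)².
n₁ = 1.500 × 20.42 = 30.6.
Round up: n₁ = 31, giving n₂ = 2 × 31 = 62.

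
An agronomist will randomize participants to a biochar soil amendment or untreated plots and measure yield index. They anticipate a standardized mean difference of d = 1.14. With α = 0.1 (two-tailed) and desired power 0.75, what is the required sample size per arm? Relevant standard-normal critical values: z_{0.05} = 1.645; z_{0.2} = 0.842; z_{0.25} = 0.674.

For two independent groups with equal n: n = 2·((z_{α/2} + z_β) / d)².
z_{α/2} + z_β = 1.645 + 0.674 = 2.319.
n = 2 × (2.319 / 1.14)² = 2 × 2.034² = 2 × 4.14 = 8.3.
Round up to the next whole participant.

n = 9 per group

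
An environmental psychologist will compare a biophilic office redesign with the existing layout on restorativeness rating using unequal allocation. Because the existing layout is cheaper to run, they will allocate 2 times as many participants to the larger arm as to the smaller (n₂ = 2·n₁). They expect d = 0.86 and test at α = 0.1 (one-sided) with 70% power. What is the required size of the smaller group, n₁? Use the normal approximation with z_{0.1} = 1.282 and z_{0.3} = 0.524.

n₁ = 7

With allocation ratio k = n₂/n₁ = 2, Var(x̄₁−x̄₂) = σ²(1/n₁ + 1/(k·n₁)) = σ²·(k+1)/(k·n₁).
So n₁ = (1 + 1/k)·((z_{α} + z_β)/d)² = 1.500 × (1.806/0.86)².
n₁ = 1.500 × 4.41 = 6.6.
Round up: n₁ = 7, giving n₂ = 2 × 7 = 14.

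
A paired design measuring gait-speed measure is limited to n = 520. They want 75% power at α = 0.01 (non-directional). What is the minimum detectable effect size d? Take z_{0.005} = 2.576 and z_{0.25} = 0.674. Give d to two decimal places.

For a single sample (or paired design) of n = 520: d_min = (z_{α/2} + z_β)/√n.
z-sum = 2.576 + 0.674 = 3.250.
d_min = 3.250 / √520 = 3.250 / 22.804 = 0.143.

d_min ≈ 0.14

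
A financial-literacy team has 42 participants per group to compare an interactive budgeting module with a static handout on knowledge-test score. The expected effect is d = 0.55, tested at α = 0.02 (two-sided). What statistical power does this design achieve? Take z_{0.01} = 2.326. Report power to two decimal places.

power ≈ 0.58

For two equal groups, power = Φ(d·√(n/2) − z_{α/2}).
d·√(n/2) = 0.55 × √(42/2) = 0.55 × 4.583 = 2.520.
z_β = 2.520 − 2.326 = 0.194.
Power = Φ(0.194) = 0.577.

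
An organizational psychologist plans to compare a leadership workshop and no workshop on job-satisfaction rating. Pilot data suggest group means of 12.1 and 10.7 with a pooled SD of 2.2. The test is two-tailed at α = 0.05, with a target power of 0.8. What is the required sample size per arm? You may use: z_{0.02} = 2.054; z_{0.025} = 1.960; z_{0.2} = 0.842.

n = 39 per group

Cohen's d = |M₁ − M₂| / SD_pooled = |12.1 − 10.7| / 2.2 = 1.4 / 2.2 = 0.636.
For two independent groups with equal n: n = 2·((z_{α/2} + z_β) / d)².
z_{α/2} + z_β = 1.960 + 0.842 = 2.802.
n = 2 × (2.802 / 0.636)² = 2 × 4.406² = 2 × 19.41 = 38.8.
Round up to the next whole participant.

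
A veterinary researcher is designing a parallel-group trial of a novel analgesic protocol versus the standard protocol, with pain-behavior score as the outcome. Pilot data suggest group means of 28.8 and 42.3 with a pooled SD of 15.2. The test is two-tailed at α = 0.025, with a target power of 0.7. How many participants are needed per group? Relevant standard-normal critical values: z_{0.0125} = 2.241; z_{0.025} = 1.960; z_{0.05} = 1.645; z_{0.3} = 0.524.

n = 20 per group

Cohen's d = |M₁ − M₂| / SD_pooled = |28.8 − 42.3| / 15.2 = 13.5 / 15.2 = 0.888.
For two independent groups with equal n: n = 2·((z_{α/2} + z_β) / d)².
z_{α/2} + z_β = 2.241 + 0.524 = 2.765.
n = 2 × (2.765 / 0.888)² = 2 × 3.114² = 2 × 9.70 = 19.4.
Round up to the next whole participant.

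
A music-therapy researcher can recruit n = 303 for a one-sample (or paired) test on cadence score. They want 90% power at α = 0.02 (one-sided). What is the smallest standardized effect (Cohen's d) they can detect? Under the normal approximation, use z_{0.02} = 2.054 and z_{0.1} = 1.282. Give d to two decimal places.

For a single sample (or paired design) of n = 303: d_min = (z_{α} + z_β)/√n.
z-sum = 2.054 + 1.282 = 3.336.
d_min = 3.336 / √303 = 3.336 / 17.407 = 0.192.

d_min ≈ 0.19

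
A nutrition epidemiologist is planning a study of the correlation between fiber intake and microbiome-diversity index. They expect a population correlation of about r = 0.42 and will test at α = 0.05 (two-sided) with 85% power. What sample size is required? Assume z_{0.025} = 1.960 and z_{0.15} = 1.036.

n = 48

Fisher's z: C = ½·ln((1+r)/(1−r)) = ½·ln(2.4483) = 0.4477.
n = ((z_{α/2} + z_β)/C)² + 3.
(1.960 + 1.036) / 0.4477 = 2.996 / 0.4477 = 6.692.
n = 6.692² + 3 = 44.78 + 3 = 47.8.
Round up.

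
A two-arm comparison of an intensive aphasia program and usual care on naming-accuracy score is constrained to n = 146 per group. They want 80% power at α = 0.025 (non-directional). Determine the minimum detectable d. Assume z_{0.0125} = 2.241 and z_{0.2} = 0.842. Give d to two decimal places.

For two independent groups of n = 146 each: d_min = (z_{α/2} + z_β)·√(2/n).
z-sum = 2.241 + 0.842 = 3.083.
d_min = 3.083 × √(2/146) = 3.083 × 0.1170 = 0.361.

d_min ≈ 0.36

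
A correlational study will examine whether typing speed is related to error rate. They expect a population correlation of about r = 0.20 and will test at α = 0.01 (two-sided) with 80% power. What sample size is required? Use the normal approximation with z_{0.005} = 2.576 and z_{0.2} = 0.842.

n = 288

Fisher's z: C = ½·ln((1+r)/(1−r)) = ½·ln(1.5000) = 0.2027.
n = ((z_{α/2} + z_β)/C)² + 3.
(2.576 + 0.842) / 0.2027 = 3.418 / 0.2027 = 16.862.
n = 16.862² + 3 = 284.34 + 3 = 287.3.
Round up.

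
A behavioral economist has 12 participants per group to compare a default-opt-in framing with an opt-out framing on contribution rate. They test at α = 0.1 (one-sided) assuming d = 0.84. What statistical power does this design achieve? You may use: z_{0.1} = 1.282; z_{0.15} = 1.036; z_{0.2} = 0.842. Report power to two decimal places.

For two equal groups, power = Φ(d·√(n/2) − z_{α}).
d·√(n/2) = 0.84 × √(12/2) = 0.84 × 2.449 = 2.058.
z_β = 2.058 − 1.282 = 0.776.
Power = Φ(0.776) = 0.781.

power ≈ 0.78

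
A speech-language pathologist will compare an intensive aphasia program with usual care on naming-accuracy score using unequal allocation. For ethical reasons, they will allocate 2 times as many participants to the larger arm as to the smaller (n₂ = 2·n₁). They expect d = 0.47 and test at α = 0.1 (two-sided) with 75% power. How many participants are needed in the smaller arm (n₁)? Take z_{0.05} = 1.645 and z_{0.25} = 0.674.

n₁ = 37

With allocation ratio k = n₂/n₁ = 2, Var(x̄₁−x̄₂) = σ²(1/n₁ + 1/(k·n₁)) = σ²·(k+1)/(k·n₁).
So n₁ = (1 + 1/k)·((z_{α/2} + z_β)/d)² = 1.500 × (2.319/0.47)².
n₁ = 1.500 × 24.34 = 36.5.
Round up: n₁ = 37, giving n₂ = 2 × 37 = 74.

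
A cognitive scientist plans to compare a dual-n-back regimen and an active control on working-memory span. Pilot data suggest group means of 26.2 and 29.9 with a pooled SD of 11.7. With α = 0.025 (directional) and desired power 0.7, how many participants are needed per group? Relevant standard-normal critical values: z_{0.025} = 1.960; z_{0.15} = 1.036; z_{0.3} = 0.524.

n = 124 per group

Cohen's d = |M₁ − M₂| / SD_pooled = |26.2 − 29.9| / 11.7 = 3.7 / 11.7 = 0.316.
For two independent groups with equal n: n = 2·((z_{α} + z_β) / d)².
z_{α} + z_β = 1.960 + 0.524 = 2.484.
n = 2 × (2.484 / 0.316)² = 2 × 7.861² = 2 × 61.79 = 123.6.
Round up to the next whole participant.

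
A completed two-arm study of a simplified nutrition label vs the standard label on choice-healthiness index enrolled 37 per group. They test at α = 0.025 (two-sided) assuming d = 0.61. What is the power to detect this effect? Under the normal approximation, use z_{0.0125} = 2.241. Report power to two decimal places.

power ≈ 0.65

For two equal groups, power = Φ(d·√(n/2) − z_{α/2}).
d·√(n/2) = 0.61 × √(37/2) = 0.61 × 4.301 = 2.624.
z_β = 2.624 − 2.241 = 0.383.
Power = Φ(0.383) = 0.649.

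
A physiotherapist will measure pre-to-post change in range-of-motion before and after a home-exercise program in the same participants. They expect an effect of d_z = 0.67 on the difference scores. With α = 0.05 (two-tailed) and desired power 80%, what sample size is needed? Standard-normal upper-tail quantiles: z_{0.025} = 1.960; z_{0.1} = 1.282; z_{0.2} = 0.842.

n = 18 pairs

For a paired (one-sample on differences) test: n = ((z_{α/2} + z_β) / d)².
z_{α/2} + z_β = 1.960 + 0.842 = 2.802.
n = (2.802 / 0.67)² = 4.182² = 17.49.
Round up.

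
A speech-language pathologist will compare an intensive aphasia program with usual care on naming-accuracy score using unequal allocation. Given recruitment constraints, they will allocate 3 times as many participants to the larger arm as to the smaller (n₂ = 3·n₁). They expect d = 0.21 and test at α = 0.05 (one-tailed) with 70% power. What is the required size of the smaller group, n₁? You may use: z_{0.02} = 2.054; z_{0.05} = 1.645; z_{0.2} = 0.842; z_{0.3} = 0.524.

With allocation ratio k = n₂/n₁ = 3, Var(x̄₁−x̄₂) = σ²(1/n₁ + 1/(k·n₁)) = σ²·(k+1)/(k·n₁).
So n₁ = (1 + 1/k)·((z_{α} + z_β)/d)² = 1.333 × (2.169/0.21)².
n₁ = 1.333 × 106.68 = 142.2.
Round up: n₁ = 143, giving n₂ = 3 × 143 = 429.

n₁ = 143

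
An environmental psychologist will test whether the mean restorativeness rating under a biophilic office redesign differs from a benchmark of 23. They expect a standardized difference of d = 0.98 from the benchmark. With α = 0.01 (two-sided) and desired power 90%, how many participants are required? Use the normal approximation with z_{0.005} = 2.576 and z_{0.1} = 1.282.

For a one-sample test: n = ((z_{α/2} + z_β) / d)².
z_{α/2} + z_β = 2.576 + 1.282 = 3.858.
n = (3.858 / 0.98)² = 3.937² = 15.50.
Round up.

n = 16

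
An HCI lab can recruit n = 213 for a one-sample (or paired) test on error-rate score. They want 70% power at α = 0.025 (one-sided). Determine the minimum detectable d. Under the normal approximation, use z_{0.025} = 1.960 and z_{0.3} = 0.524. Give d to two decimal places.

For a single sample (or paired design) of n = 213: d_min = (z_{α} + z_β)/√n.
z-sum = 1.960 + 0.524 = 2.484.
d_min = 2.484 / √213 = 2.484 / 14.595 = 0.170.

d_min ≈ 0.17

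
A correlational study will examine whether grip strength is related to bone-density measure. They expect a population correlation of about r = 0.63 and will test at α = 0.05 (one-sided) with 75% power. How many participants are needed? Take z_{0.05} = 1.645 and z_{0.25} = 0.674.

n = 13

Fisher's z: C = ½·ln((1+r)/(1−r)) = ½·ln(4.4054) = 0.7414.
n = ((z_{α} + z_β)/C)² + 3.
(1.645 + 0.674) / 0.7414 = 2.319 / 0.7414 = 3.128.
n = 3.128² + 3 = 9.78 + 3 = 12.8.
Round up.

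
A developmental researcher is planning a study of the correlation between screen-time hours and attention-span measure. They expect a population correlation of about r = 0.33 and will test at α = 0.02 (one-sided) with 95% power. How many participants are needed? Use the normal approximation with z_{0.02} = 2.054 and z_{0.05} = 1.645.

n = 120

Fisher's z: C = ½·ln((1+r)/(1−r)) = ½·ln(1.9851) = 0.3428.
n = ((z_{α} + z_β)/C)² + 3.
(2.054 + 1.645) / 0.3428 = 3.699 / 0.3428 = 10.791.
n = 10.791² + 3 = 116.44 + 3 = 119.4.
Round up.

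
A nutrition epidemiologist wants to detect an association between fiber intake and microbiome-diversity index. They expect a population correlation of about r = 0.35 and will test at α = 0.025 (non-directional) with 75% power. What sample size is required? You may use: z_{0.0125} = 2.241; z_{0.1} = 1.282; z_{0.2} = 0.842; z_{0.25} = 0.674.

n = 67

Fisher's z: C = ½·ln((1+r)/(1−r)) = ½·ln(2.0769) = 0.3654.
n = ((z_{α/2} + z_β)/C)² + 3.
(2.241 + 0.674) / 0.3654 = 2.915 / 0.3654 = 7.978.
n = 7.978² + 3 = 63.64 + 3 = 66.6.
Round up.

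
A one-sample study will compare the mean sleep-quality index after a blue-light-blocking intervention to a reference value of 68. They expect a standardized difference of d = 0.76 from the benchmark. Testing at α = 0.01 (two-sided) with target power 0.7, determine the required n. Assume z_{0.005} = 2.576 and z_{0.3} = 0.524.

n = 17

For a one-sample test: n = ((z_{α/2} + z_β) / d)².
z_{α/2} + z_β = 2.576 + 0.524 = 3.100.
n = (3.100 / 0.76)² = 4.079² = 16.64.
Round up.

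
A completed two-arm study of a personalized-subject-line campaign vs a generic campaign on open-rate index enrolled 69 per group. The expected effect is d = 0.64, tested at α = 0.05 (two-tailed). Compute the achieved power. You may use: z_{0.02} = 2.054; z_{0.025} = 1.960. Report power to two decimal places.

For two equal groups, power = Φ(d·√(n/2) − z_{α/2}).
d·√(n/2) = 0.64 × √(69/2) = 0.64 × 5.874 = 3.759.
z_β = 3.759 − 1.960 = 1.799.
Power = Φ(1.799) = 0.964.

power ≈ 0.96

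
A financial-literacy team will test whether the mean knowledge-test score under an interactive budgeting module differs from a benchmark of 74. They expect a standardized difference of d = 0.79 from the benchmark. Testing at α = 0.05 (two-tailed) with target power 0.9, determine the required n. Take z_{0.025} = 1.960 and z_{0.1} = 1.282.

For a one-sample test: n = ((z_{α/2} + z_β) / d)².
z_{α/2} + z_β = 1.960 + 1.282 = 3.242.
n = (3.242 / 0.79)² = 4.104² = 16.84.
Round up.

n = 17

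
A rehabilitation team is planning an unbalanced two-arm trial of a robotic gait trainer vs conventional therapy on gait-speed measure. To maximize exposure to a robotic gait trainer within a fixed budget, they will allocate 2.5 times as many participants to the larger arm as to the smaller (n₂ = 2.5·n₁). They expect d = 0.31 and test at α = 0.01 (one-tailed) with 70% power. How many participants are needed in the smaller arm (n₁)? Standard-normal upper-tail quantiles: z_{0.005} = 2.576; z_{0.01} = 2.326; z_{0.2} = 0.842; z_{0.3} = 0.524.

With allocation ratio k = n₂/n₁ = 2.5, Var(x̄₁−x̄₂) = σ²(1/n₁ + 1/(k·n₁)) = σ²·(k+1)/(k·n₁).
So n₁ = (1 + 1/k)·((z_{α} + z_β)/d)² = 1.400 × (2.850/0.31)².
n₁ = 1.400 × 84.52 = 118.3.
Round up: n₁ = 119, giving n₂ = ⌈2.5 × 119⌉ = ⌈297.5⌉ = 298.

n₁ = 119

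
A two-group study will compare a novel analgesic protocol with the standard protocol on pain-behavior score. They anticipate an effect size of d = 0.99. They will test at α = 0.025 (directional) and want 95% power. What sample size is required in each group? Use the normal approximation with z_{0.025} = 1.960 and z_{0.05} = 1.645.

For two independent groups with equal n: n = 2·((z_{α} + z_β) / d)².
z_{α} + z_β = 1.960 + 1.645 = 3.605.
n = 2 × (3.605 / 0.99)² = 2 × 3.641² = 2 × 13.26 = 26.5.
Round up to the next whole participant.

n = 27 per group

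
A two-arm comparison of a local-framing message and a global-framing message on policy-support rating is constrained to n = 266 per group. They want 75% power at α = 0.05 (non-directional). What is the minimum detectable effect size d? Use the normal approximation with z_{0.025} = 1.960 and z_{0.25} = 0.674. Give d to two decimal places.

d_min ≈ 0.23

For two independent groups of n = 266 each: d_min = (z_{α/2} + z_β)·√(2/n).
z-sum = 1.960 + 0.674 = 2.634.
d_min = 2.634 × √(2/266) = 2.634 × 0.0867 = 0.228.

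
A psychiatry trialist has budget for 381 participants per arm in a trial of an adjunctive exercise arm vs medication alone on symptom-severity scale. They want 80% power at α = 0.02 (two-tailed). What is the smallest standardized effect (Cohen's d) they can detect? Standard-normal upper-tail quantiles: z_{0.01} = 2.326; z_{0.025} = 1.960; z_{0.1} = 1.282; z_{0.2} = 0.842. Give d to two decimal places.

d_min ≈ 0.23

For two independent groups of n = 381 each: d_min = (z_{α/2} + z_β)·√(2/n).
z-sum = 2.326 + 0.842 = 3.168.
d_min = 3.168 × √(2/381) = 3.168 × 0.0725 = 0.230.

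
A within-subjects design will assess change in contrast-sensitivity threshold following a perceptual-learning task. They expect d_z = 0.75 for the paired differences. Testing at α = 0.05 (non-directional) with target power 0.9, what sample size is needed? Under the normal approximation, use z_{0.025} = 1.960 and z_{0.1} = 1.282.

For a paired (one-sample on differences) test: n = ((z_{α/2} + z_β) / d)².
z_{α/2} + z_β = 1.960 + 1.282 = 3.242.
n = (3.242 / 0.75)² = 4.323² = 18.69.
Round up.

n = 19 pairs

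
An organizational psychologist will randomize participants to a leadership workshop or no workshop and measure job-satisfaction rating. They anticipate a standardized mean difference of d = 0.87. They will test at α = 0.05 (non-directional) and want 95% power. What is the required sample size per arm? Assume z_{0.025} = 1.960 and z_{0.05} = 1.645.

n = 35 per group

For two independent groups with equal n: n = 2·((z_{α/2} + z_β) / d)².
z_{α/2} + z_β = 1.960 + 1.645 = 3.605.
n = 2 × (3.605 / 0.87)² = 2 × 4.144² = 2 × 17.17 = 34.3.
Round up to the next whole participant.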